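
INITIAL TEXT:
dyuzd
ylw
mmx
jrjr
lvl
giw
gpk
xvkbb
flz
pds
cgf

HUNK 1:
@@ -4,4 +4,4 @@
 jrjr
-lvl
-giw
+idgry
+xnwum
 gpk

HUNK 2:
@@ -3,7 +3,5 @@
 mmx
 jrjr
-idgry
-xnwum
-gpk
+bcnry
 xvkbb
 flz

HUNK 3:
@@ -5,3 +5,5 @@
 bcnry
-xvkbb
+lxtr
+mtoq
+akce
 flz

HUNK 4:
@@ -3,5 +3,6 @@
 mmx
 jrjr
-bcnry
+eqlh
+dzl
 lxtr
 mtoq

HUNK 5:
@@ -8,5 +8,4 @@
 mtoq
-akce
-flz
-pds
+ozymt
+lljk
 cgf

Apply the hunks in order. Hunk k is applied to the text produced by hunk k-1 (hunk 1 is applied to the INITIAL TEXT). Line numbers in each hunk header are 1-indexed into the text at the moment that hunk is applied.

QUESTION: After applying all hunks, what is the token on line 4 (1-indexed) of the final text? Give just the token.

Hunk 1: at line 4 remove [lvl,giw] add [idgry,xnwum] -> 11 lines: dyuzd ylw mmx jrjr idgry xnwum gpk xvkbb flz pds cgf
Hunk 2: at line 3 remove [idgry,xnwum,gpk] add [bcnry] -> 9 lines: dyuzd ylw mmx jrjr bcnry xvkbb flz pds cgf
Hunk 3: at line 5 remove [xvkbb] add [lxtr,mtoq,akce] -> 11 lines: dyuzd ylw mmx jrjr bcnry lxtr mtoq akce flz pds cgf
Hunk 4: at line 3 remove [bcnry] add [eqlh,dzl] -> 12 lines: dyuzd ylw mmx jrjr eqlh dzl lxtr mtoq akce flz pds cgf
Hunk 5: at line 8 remove [akce,flz,pds] add [ozymt,lljk] -> 11 lines: dyuzd ylw mmx jrjr eqlh dzl lxtr mtoq ozymt lljk cgf
Final line 4: jrjr

Answer: jrjr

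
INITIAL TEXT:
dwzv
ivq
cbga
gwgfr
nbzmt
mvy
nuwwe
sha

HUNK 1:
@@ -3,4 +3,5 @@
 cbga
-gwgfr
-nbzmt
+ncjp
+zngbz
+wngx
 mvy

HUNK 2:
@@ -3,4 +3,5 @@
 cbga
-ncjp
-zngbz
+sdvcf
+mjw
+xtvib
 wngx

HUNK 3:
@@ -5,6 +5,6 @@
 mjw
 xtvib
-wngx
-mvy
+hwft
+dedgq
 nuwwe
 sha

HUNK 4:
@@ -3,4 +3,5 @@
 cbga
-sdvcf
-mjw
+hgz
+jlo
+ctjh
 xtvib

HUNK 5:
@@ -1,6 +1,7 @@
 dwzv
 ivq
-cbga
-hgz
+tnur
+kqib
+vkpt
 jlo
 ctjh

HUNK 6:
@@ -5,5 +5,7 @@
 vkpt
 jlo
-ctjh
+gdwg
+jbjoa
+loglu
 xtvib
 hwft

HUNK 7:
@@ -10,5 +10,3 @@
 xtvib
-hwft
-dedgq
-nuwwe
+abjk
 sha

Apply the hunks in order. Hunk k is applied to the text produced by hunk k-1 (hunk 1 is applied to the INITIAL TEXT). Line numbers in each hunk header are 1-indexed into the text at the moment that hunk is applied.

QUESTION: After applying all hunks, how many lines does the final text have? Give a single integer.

Hunk 1: at line 3 remove [gwgfr,nbzmt] add [ncjp,zngbz,wngx] -> 9 lines: dwzv ivq cbga ncjp zngbz wngx mvy nuwwe sha
Hunk 2: at line 3 remove [ncjp,zngbz] add [sdvcf,mjw,xtvib] -> 10 lines: dwzv ivq cbga sdvcf mjw xtvib wngx mvy nuwwe sha
Hunk 3: at line 5 remove [wngx,mvy] add [hwft,dedgq] -> 10 lines: dwzv ivq cbga sdvcf mjw xtvib hwft dedgq nuwwe sha
Hunk 4: at line 3 remove [sdvcf,mjw] add [hgz,jlo,ctjh] -> 11 lines: dwzv ivq cbga hgz jlo ctjh xtvib hwft dedgq nuwwe sha
Hunk 5: at line 1 remove [cbga,hgz] add [tnur,kqib,vkpt] -> 12 lines: dwzv ivq tnur kqib vkpt jlo ctjh xtvib hwft dedgq nuwwe sha
Hunk 6: at line 5 remove [ctjh] add [gdwg,jbjoa,loglu] -> 14 lines: dwzv ivq tnur kqib vkpt jlo gdwg jbjoa loglu xtvib hwft dedgq nuwwe sha
Hunk 7: at line 10 remove [hwft,dedgq,nuwwe] add [abjk] -> 12 lines: dwzv ivq tnur kqib vkpt jlo gdwg jbjoa loglu xtvib abjk sha
Final line count: 12

Answer: 12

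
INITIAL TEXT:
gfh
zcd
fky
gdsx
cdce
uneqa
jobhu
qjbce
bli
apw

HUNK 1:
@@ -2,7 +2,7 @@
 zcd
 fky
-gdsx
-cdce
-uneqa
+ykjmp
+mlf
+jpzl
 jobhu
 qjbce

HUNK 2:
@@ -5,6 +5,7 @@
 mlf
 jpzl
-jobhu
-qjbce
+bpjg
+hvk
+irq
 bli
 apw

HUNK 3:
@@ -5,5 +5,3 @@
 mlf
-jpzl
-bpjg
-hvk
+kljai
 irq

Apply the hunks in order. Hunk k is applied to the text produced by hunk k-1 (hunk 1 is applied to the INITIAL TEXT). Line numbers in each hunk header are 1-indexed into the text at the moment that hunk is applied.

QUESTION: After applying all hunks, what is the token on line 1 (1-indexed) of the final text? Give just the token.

Hunk 1: at line 2 remove [gdsx,cdce,uneqa] add [ykjmp,mlf,jpzl] -> 10 lines: gfh zcd fky ykjmp mlf jpzl jobhu qjbce bli apw
Hunk 2: at line 5 remove [jobhu,qjbce] add [bpjg,hvk,irq] -> 11 lines: gfh zcd fky ykjmp mlf jpzl bpjg hvk irq bli apw
Hunk 3: at line 5 remove [jpzl,bpjg,hvk] add [kljai] -> 9 lines: gfh zcd fky ykjmp mlf kljai irq bli apw
Final line 1: gfh

Answer: gfh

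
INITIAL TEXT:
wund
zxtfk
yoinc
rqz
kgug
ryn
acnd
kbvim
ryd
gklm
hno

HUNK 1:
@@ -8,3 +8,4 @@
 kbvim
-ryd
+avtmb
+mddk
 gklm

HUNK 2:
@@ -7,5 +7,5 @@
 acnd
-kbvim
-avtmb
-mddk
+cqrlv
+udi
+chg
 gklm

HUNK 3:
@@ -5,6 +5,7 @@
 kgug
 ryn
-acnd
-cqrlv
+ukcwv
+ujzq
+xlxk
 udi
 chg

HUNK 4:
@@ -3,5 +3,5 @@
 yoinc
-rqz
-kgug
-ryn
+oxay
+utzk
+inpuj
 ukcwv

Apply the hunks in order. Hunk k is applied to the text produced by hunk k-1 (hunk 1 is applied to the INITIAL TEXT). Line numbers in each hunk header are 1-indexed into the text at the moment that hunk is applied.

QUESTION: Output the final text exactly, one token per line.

Hunk 1: at line 8 remove [ryd] add [avtmb,mddk] -> 12 lines: wund zxtfk yoinc rqz kgug ryn acnd kbvim avtmb mddk gklm hno
Hunk 2: at line 7 remove [kbvim,avtmb,mddk] add [cqrlv,udi,chg] -> 12 lines: wund zxtfk yoinc rqz kgug ryn acnd cqrlv udi chg gklm hno
Hunk 3: at line 5 remove [acnd,cqrlv] add [ukcwv,ujzq,xlxk] -> 13 lines: wund zxtfk yoinc rqz kgug ryn ukcwv ujzq xlxk udi chg gklm hno
Hunk 4: at line 3 remove [rqz,kgug,ryn] add [oxay,utzk,inpuj] -> 13 lines: wund zxtfk yoinc oxay utzk inpuj ukcwv ujzq xlxk udi chg gklm hno

Answer: wund
zxtfk
yoinc
oxay
utzk
inpuj
ukcwv
ujzq
xlxk
udi
chg
gklm
hno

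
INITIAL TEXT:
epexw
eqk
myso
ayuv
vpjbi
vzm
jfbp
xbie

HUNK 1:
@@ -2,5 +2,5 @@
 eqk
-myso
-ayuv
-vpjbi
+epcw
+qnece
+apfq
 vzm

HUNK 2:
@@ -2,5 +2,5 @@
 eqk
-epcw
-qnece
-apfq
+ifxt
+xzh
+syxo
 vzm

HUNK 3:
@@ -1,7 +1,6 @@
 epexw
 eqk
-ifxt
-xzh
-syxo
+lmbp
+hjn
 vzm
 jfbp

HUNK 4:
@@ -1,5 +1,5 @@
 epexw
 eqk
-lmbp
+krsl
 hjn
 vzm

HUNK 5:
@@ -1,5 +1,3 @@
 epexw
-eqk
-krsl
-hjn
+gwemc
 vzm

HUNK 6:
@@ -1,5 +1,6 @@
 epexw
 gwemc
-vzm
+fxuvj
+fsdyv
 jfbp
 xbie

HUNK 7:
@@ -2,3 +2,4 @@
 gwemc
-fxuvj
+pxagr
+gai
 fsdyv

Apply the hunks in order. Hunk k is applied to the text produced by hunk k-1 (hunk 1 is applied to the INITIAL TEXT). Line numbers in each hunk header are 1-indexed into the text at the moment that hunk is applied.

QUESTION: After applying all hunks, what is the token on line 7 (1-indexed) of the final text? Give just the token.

Hunk 1: at line 2 remove [myso,ayuv,vpjbi] add [epcw,qnece,apfq] -> 8 lines: epexw eqk epcw qnece apfq vzm jfbp xbie
Hunk 2: at line 2 remove [epcw,qnece,apfq] add [ifxt,xzh,syxo] -> 8 lines: epexw eqk ifxt xzh syxo vzm jfbp xbie
Hunk 3: at line 1 remove [ifxt,xzh,syxo] add [lmbp,hjn] -> 7 lines: epexw eqk lmbp hjn vzm jfbp xbie
Hunk 4: at line 1 remove [lmbp] add [krsl] -> 7 lines: epexw eqk krsl hjn vzm jfbp xbie
Hunk 5: at line 1 remove [eqk,krsl,hjn] add [gwemc] -> 5 lines: epexw gwemc vzm jfbp xbie
Hunk 6: at line 1 remove [vzm] add [fxuvj,fsdyv] -> 6 lines: epexw gwemc fxuvj fsdyv jfbp xbie
Hunk 7: at line 2 remove [fxuvj] add [pxagr,gai] -> 7 lines: epexw gwemc pxagr gai fsdyv jfbp xbie
Final line 7: xbie

Answer: xbie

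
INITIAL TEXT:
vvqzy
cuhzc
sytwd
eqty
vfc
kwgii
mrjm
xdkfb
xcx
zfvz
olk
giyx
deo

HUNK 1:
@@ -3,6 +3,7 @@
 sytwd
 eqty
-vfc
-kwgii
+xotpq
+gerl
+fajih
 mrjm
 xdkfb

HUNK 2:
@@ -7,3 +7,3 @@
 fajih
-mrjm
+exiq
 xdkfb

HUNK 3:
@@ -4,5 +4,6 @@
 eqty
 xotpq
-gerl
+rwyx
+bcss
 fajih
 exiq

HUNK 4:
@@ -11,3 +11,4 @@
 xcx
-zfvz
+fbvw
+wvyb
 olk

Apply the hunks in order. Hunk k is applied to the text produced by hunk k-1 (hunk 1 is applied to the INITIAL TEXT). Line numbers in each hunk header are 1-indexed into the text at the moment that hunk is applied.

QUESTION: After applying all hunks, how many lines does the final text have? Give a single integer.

Answer: 16

Derivation:
Hunk 1: at line 3 remove [vfc,kwgii] add [xotpq,gerl,fajih] -> 14 lines: vvqzy cuhzc sytwd eqty xotpq gerl fajih mrjm xdkfb xcx zfvz olk giyx deo
Hunk 2: at line 7 remove [mrjm] add [exiq] -> 14 lines: vvqzy cuhzc sytwd eqty xotpq gerl fajih exiq xdkfb xcx zfvz olk giyx deo
Hunk 3: at line 4 remove [gerl] add [rwyx,bcss] -> 15 lines: vvqzy cuhzc sytwd eqty xotpq rwyx bcss fajih exiq xdkfb xcx zfvz olk giyx deo
Hunk 4: at line 11 remove [zfvz] add [fbvw,wvyb] -> 16 lines: vvqzy cuhzc sytwd eqty xotpq rwyx bcss fajih exiq xdkfb xcx fbvw wvyb olk giyx deo
Final line count: 16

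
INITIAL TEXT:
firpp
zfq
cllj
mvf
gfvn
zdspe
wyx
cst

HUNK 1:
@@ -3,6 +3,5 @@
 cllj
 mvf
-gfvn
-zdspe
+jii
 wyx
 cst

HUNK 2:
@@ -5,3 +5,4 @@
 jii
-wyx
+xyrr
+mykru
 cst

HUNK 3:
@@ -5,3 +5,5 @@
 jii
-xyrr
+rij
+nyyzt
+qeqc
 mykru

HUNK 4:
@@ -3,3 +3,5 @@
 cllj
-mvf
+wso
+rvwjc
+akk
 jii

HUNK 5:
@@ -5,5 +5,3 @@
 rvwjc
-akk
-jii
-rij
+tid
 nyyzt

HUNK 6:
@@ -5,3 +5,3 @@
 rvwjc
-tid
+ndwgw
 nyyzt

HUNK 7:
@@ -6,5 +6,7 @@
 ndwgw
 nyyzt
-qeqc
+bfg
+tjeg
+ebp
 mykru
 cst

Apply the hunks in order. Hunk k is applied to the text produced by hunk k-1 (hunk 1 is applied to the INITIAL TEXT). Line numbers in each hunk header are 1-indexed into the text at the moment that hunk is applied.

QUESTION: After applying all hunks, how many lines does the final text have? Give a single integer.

Answer: 12

Derivation:
Hunk 1: at line 3 remove [gfvn,zdspe] add [jii] -> 7 lines: firpp zfq cllj mvf jii wyx cst
Hunk 2: at line 5 remove [wyx] add [xyrr,mykru] -> 8 lines: firpp zfq cllj mvf jii xyrr mykru cst
Hunk 3: at line 5 remove [xyrr] add [rij,nyyzt,qeqc] -> 10 lines: firpp zfq cllj mvf jii rij nyyzt qeqc mykru cst
Hunk 4: at line 3 remove [mvf] add [wso,rvwjc,akk] -> 12 lines: firpp zfq cllj wso rvwjc akk jii rij nyyzt qeqc mykru cst
Hunk 5: at line 5 remove [akk,jii,rij] add [tid] -> 10 lines: firpp zfq cllj wso rvwjc tid nyyzt qeqc mykru cst
Hunk 6: at line 5 remove [tid] add [ndwgw] -> 10 lines: firpp zfq cllj wso rvwjc ndwgw nyyzt qeqc mykru cst
Hunk 7: at line 6 remove [qeqc] add [bfg,tjeg,ebp] -> 12 lines: firpp zfq cllj wso rvwjc ndwgw nyyzt bfg tjeg ebp mykru cst
Final line count: 12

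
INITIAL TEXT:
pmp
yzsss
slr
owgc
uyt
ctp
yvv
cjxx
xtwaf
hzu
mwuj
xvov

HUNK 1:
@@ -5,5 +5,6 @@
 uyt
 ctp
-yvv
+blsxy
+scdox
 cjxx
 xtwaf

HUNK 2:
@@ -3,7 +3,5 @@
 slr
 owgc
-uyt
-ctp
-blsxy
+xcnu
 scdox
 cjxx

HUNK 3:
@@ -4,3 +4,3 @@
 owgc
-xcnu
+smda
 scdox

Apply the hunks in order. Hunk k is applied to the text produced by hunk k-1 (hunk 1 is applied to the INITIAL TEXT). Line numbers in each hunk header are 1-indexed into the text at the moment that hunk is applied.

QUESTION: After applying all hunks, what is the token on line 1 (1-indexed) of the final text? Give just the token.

Answer: pmp

Derivation:
Hunk 1: at line 5 remove [yvv] add [blsxy,scdox] -> 13 lines: pmp yzsss slr owgc uyt ctp blsxy scdox cjxx xtwaf hzu mwuj xvov
Hunk 2: at line 3 remove [uyt,ctp,blsxy] add [xcnu] -> 11 lines: pmp yzsss slr owgc xcnu scdox cjxx xtwaf hzu mwuj xvov
Hunk 3: at line 4 remove [xcnu] add [smda] -> 11 lines: pmp yzsss slr owgc smda scdox cjxx xtwaf hzu mwuj xvov
Final line 1: pmp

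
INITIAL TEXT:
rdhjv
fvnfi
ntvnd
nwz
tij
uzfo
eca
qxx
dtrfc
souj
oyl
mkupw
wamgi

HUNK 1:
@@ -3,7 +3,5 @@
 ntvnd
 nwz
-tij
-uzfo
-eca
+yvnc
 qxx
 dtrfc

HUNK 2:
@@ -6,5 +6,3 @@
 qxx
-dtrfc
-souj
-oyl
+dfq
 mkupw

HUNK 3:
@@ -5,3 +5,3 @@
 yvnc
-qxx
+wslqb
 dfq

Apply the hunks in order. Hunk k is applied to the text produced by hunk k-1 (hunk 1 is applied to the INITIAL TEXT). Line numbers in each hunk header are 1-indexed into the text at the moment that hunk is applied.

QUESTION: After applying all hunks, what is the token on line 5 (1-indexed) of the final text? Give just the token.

Hunk 1: at line 3 remove [tij,uzfo,eca] add [yvnc] -> 11 lines: rdhjv fvnfi ntvnd nwz yvnc qxx dtrfc souj oyl mkupw wamgi
Hunk 2: at line 6 remove [dtrfc,souj,oyl] add [dfq] -> 9 lines: rdhjv fvnfi ntvnd nwz yvnc qxx dfq mkupw wamgi
Hunk 3: at line 5 remove [qxx] add [wslqb] -> 9 lines: rdhjv fvnfi ntvnd nwz yvnc wslqb dfq mkupw wamgi
Final line 5: yvnc

Answer: yvnc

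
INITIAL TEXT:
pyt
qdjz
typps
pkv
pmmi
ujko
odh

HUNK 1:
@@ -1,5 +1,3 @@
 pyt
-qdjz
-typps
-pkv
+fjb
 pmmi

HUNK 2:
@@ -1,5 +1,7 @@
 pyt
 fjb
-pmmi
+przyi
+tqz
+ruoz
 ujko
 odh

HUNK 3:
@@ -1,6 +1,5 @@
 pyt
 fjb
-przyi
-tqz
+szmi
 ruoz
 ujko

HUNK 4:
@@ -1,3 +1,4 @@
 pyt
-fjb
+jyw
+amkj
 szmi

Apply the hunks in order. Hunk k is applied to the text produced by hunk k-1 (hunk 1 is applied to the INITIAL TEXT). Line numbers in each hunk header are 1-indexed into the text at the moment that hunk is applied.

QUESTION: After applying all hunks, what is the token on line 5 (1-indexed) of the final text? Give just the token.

Hunk 1: at line 1 remove [qdjz,typps,pkv] add [fjb] -> 5 lines: pyt fjb pmmi ujko odh
Hunk 2: at line 1 remove [pmmi] add [przyi,tqz,ruoz] -> 7 lines: pyt fjb przyi tqz ruoz ujko odh
Hunk 3: at line 1 remove [przyi,tqz] add [szmi] -> 6 lines: pyt fjb szmi ruoz ujko odh
Hunk 4: at line 1 remove [fjb] add [jyw,amkj] -> 7 lines: pyt jyw amkj szmi ruoz ujko odh
Final line 5: ruoz

Answer: ruoz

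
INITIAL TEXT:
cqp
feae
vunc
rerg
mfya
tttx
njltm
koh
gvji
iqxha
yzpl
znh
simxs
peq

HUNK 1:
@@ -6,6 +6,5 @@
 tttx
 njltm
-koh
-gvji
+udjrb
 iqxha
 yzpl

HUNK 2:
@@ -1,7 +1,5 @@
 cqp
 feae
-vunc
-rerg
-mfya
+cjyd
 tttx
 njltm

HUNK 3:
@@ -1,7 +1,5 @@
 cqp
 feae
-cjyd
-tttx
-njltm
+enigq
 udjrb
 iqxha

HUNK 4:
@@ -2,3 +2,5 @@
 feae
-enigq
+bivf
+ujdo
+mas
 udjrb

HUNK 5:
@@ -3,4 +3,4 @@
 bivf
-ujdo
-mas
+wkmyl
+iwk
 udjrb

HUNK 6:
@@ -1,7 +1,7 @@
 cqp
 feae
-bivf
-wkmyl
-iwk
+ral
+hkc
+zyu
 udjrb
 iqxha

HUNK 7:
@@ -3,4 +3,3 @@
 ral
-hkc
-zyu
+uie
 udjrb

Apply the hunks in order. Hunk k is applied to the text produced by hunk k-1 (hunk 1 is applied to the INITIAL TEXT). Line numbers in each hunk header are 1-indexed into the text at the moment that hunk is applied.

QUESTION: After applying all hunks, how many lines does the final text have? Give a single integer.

Answer: 10

Derivation:
Hunk 1: at line 6 remove [koh,gvji] add [udjrb] -> 13 lines: cqp feae vunc rerg mfya tttx njltm udjrb iqxha yzpl znh simxs peq
Hunk 2: at line 1 remove [vunc,rerg,mfya] add [cjyd] -> 11 lines: cqp feae cjyd tttx njltm udjrb iqxha yzpl znh simxs peq
Hunk 3: at line 1 remove [cjyd,tttx,njltm] add [enigq] -> 9 lines: cqp feae enigq udjrb iqxha yzpl znh simxs peq
Hunk 4: at line 2 remove [enigq] add [bivf,ujdo,mas] -> 11 lines: cqp feae bivf ujdo mas udjrb iqxha yzpl znh simxs peq
Hunk 5: at line 3 remove [ujdo,mas] add [wkmyl,iwk] -> 11 lines: cqp feae bivf wkmyl iwk udjrb iqxha yzpl znh simxs peq
Hunk 6: at line 1 remove [bivf,wkmyl,iwk] add [ral,hkc,zyu] -> 11 lines: cqp feae ral hkc zyu udjrb iqxha yzpl znh simxs peq
Hunk 7: at line 3 remove [hkc,zyu] add [uie] -> 10 lines: cqp feae ral uie udjrb iqxha yzpl znh simxs peq
Final line count: 10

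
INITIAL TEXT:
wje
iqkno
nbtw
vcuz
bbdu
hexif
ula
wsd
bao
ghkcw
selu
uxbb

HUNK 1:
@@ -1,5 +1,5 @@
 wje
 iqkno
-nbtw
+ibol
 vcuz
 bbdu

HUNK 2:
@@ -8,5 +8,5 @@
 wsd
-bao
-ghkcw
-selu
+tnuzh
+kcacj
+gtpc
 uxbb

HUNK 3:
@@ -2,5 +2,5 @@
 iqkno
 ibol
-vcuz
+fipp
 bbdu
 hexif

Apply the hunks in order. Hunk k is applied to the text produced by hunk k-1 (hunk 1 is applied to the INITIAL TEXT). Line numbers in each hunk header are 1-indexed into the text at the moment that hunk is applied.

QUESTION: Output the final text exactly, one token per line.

Hunk 1: at line 1 remove [nbtw] add [ibol] -> 12 lines: wje iqkno ibol vcuz bbdu hexif ula wsd bao ghkcw selu uxbb
Hunk 2: at line 8 remove [bao,ghkcw,selu] add [tnuzh,kcacj,gtpc] -> 12 lines: wje iqkno ibol vcuz bbdu hexif ula wsd tnuzh kcacj gtpc uxbb
Hunk 3: at line 2 remove [vcuz] add [fipp] -> 12 lines: wje iqkno ibol fipp bbdu hexif ula wsd tnuzh kcacj gtpc uxbb

Answer: wje
iqkno
ibol
fipp
bbdu
hexif
ula
wsd
tnuzh
kcacj
gtpc
uxbb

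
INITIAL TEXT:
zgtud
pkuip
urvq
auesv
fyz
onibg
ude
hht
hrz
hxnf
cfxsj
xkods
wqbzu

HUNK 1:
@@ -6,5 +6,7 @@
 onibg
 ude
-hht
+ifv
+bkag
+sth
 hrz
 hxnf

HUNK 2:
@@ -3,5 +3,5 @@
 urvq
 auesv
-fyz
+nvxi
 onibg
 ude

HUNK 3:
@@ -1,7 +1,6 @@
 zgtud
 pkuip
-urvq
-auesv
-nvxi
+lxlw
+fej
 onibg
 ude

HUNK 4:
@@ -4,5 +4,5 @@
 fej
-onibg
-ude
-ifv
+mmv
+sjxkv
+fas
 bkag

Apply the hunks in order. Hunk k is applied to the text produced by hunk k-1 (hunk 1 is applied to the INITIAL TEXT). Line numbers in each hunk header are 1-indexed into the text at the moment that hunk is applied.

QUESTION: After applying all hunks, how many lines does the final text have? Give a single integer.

Hunk 1: at line 6 remove [hht] add [ifv,bkag,sth] -> 15 lines: zgtud pkuip urvq auesv fyz onibg ude ifv bkag sth hrz hxnf cfxsj xkods wqbzu
Hunk 2: at line 3 remove [fyz] add [nvxi] -> 15 lines: zgtud pkuip urvq auesv nvxi onibg ude ifv bkag sth hrz hxnf cfxsj xkods wqbzu
Hunk 3: at line 1 remove [urvq,auesv,nvxi] add [lxlw,fej] -> 14 lines: zgtud pkuip lxlw fej onibg ude ifv bkag sth hrz hxnf cfxsj xkods wqbzu
Hunk 4: at line 4 remove [onibg,ude,ifv] add [mmv,sjxkv,fas] -> 14 lines: zgtud pkuip lxlw fej mmv sjxkv fas bkag sth hrz hxnf cfxsj xkods wqbzu
Final line count: 14

Answer: 14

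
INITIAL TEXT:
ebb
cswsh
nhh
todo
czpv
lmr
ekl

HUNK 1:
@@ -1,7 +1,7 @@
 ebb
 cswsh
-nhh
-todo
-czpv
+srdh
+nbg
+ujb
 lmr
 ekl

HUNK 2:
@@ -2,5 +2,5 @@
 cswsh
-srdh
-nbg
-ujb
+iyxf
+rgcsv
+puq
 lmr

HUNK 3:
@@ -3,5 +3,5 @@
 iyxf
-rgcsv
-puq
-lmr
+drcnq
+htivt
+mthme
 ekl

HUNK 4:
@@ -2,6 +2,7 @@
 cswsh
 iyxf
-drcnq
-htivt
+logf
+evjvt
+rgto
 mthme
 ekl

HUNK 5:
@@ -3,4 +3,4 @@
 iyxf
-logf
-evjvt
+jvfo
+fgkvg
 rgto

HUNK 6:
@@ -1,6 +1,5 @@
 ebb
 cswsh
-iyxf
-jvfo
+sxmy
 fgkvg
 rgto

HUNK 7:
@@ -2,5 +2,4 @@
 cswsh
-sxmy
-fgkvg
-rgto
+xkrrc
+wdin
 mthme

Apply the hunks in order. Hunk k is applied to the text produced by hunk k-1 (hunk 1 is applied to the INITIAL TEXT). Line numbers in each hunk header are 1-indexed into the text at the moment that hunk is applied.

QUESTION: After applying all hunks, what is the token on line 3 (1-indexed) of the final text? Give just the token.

Answer: xkrrc

Derivation:
Hunk 1: at line 1 remove [nhh,todo,czpv] add [srdh,nbg,ujb] -> 7 lines: ebb cswsh srdh nbg ujb lmr ekl
Hunk 2: at line 2 remove [srdh,nbg,ujb] add [iyxf,rgcsv,puq] -> 7 lines: ebb cswsh iyxf rgcsv puq lmr ekl
Hunk 3: at line 3 remove [rgcsv,puq,lmr] add [drcnq,htivt,mthme] -> 7 lines: ebb cswsh iyxf drcnq htivt mthme ekl
Hunk 4: at line 2 remove [drcnq,htivt] add [logf,evjvt,rgto] -> 8 lines: ebb cswsh iyxf logf evjvt rgto mthme ekl
Hunk 5: at line 3 remove [logf,evjvt] add [jvfo,fgkvg] -> 8 lines: ebb cswsh iyxf jvfo fgkvg rgto mthme ekl
Hunk 6: at line 1 remove [iyxf,jvfo] add [sxmy] -> 7 lines: ebb cswsh sxmy fgkvg rgto mthme ekl
Hunk 7: at line 2 remove [sxmy,fgkvg,rgto] add [xkrrc,wdin] -> 6 lines: ebb cswsh xkrrc wdin mthme ekl
Final line 3: xkrrc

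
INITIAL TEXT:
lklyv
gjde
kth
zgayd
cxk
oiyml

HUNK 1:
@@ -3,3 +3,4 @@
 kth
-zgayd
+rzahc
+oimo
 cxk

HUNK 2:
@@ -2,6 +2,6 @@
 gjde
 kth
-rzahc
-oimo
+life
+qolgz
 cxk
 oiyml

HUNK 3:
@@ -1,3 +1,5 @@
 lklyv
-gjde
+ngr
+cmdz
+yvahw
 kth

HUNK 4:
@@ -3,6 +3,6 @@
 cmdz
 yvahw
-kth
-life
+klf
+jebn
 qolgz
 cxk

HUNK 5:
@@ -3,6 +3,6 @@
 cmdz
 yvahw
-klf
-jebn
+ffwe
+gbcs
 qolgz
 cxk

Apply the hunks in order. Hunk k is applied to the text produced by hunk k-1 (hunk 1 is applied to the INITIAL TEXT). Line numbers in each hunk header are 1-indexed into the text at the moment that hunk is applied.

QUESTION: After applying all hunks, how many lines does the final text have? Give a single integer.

Hunk 1: at line 3 remove [zgayd] add [rzahc,oimo] -> 7 lines: lklyv gjde kth rzahc oimo cxk oiyml
Hunk 2: at line 2 remove [rzahc,oimo] add [life,qolgz] -> 7 lines: lklyv gjde kth life qolgz cxk oiyml
Hunk 3: at line 1 remove [gjde] add [ngr,cmdz,yvahw] -> 9 lines: lklyv ngr cmdz yvahw kth life qolgz cxk oiyml
Hunk 4: at line 3 remove [kth,life] add [klf,jebn] -> 9 lines: lklyv ngr cmdz yvahw klf jebn qolgz cxk oiyml
Hunk 5: at line 3 remove [klf,jebn] add [ffwe,gbcs] -> 9 lines: lklyv ngr cmdz yvahw ffwe gbcs qolgz cxk oiyml
Final line count: 9

Answer: 9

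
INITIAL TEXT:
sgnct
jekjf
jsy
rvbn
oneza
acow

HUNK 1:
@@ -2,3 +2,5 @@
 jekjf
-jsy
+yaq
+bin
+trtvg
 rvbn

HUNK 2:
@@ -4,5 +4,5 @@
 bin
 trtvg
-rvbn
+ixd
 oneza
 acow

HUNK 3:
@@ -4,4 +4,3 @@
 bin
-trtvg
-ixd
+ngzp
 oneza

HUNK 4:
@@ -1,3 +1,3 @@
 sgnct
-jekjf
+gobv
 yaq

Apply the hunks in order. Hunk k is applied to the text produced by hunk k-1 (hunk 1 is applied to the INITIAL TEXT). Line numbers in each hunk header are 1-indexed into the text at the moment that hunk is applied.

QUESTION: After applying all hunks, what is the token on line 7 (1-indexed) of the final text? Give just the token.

Hunk 1: at line 2 remove [jsy] add [yaq,bin,trtvg] -> 8 lines: sgnct jekjf yaq bin trtvg rvbn oneza acow
Hunk 2: at line 4 remove [rvbn] add [ixd] -> 8 lines: sgnct jekjf yaq bin trtvg ixd oneza acow
Hunk 3: at line 4 remove [trtvg,ixd] add [ngzp] -> 7 lines: sgnct jekjf yaq bin ngzp oneza acow
Hunk 4: at line 1 remove [jekjf] add [gobv] -> 7 lines: sgnct gobv yaq bin ngzp oneza acow
Final line 7: acow

Answer: acow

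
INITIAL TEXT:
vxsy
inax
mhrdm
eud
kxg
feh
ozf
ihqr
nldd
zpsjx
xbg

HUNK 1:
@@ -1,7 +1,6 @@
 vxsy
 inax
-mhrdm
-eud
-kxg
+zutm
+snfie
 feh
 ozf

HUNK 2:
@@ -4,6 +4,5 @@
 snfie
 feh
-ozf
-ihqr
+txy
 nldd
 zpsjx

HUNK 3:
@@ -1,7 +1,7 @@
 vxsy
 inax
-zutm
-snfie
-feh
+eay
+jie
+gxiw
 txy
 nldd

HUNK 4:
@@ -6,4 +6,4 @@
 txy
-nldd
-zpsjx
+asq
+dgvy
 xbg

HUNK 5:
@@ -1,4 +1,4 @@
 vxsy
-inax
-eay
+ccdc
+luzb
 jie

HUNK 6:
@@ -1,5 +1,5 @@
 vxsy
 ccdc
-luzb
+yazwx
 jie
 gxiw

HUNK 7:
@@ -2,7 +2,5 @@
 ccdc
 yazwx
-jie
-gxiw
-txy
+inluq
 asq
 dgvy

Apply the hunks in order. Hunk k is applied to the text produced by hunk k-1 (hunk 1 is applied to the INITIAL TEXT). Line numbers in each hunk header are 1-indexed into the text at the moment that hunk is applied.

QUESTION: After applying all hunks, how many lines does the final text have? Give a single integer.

Hunk 1: at line 1 remove [mhrdm,eud,kxg] add [zutm,snfie] -> 10 lines: vxsy inax zutm snfie feh ozf ihqr nldd zpsjx xbg
Hunk 2: at line 4 remove [ozf,ihqr] add [txy] -> 9 lines: vxsy inax zutm snfie feh txy nldd zpsjx xbg
Hunk 3: at line 1 remove [zutm,snfie,feh] add [eay,jie,gxiw] -> 9 lines: vxsy inax eay jie gxiw txy nldd zpsjx xbg
Hunk 4: at line 6 remove [nldd,zpsjx] add [asq,dgvy] -> 9 lines: vxsy inax eay jie gxiw txy asq dgvy xbg
Hunk 5: at line 1 remove [inax,eay] add [ccdc,luzb] -> 9 lines: vxsy ccdc luzb jie gxiw txy asq dgvy xbg
Hunk 6: at line 1 remove [luzb] add [yazwx] -> 9 lines: vxsy ccdc yazwx jie gxiw txy asq dgvy xbg
Hunk 7: at line 2 remove [jie,gxiw,txy] add [inluq] -> 7 lines: vxsy ccdc yazwx inluq asq dgvy xbg
Final line count: 7

Answer: 7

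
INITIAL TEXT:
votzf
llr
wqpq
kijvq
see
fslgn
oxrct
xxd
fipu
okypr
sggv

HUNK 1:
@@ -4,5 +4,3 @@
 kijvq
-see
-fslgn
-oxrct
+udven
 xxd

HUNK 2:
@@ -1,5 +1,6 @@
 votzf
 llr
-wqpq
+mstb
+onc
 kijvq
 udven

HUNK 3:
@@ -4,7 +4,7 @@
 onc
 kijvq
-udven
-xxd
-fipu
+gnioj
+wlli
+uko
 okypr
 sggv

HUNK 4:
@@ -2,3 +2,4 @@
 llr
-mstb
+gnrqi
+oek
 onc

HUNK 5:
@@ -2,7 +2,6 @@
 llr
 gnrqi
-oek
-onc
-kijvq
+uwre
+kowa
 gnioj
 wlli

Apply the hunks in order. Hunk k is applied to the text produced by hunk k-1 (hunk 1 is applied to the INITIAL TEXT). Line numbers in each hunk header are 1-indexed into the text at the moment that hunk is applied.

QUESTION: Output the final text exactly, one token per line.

Answer: votzf
llr
gnrqi
uwre
kowa
gnioj
wlli
uko
okypr
sggv

Derivation:
Hunk 1: at line 4 remove [see,fslgn,oxrct] add [udven] -> 9 lines: votzf llr wqpq kijvq udven xxd fipu okypr sggv
Hunk 2: at line 1 remove [wqpq] add [mstb,onc] -> 10 lines: votzf llr mstb onc kijvq udven xxd fipu okypr sggv
Hunk 3: at line 4 remove [udven,xxd,fipu] add [gnioj,wlli,uko] -> 10 lines: votzf llr mstb onc kijvq gnioj wlli uko okypr sggv
Hunk 4: at line 2 remove [mstb] add [gnrqi,oek] -> 11 lines: votzf llr gnrqi oek onc kijvq gnioj wlli uko okypr sggv
Hunk 5: at line 2 remove [oek,onc,kijvq] add [uwre,kowa] -> 10 lines: votzf llr gnrqi uwre kowa gnioj wlli uko okypr sggv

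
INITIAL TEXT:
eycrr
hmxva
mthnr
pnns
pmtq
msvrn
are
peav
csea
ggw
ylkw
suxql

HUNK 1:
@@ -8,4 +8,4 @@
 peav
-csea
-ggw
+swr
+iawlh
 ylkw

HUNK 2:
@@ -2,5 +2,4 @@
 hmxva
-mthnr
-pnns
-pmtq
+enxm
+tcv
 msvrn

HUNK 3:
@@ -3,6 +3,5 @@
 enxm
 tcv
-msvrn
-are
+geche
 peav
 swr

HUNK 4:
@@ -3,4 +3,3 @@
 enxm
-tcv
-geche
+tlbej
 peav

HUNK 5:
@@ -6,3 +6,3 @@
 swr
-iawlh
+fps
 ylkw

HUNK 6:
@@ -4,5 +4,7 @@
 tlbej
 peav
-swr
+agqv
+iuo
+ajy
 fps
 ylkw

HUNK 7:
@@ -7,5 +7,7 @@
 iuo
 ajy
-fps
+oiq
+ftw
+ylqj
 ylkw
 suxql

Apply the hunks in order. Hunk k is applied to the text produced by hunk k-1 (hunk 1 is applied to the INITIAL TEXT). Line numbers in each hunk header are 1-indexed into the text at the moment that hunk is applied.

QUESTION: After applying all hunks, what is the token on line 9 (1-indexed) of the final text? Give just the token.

Hunk 1: at line 8 remove [csea,ggw] add [swr,iawlh] -> 12 lines: eycrr hmxva mthnr pnns pmtq msvrn are peav swr iawlh ylkw suxql
Hunk 2: at line 2 remove [mthnr,pnns,pmtq] add [enxm,tcv] -> 11 lines: eycrr hmxva enxm tcv msvrn are peav swr iawlh ylkw suxql
Hunk 3: at line 3 remove [msvrn,are] add [geche] -> 10 lines: eycrr hmxva enxm tcv geche peav swr iawlh ylkw suxql
Hunk 4: at line 3 remove [tcv,geche] add [tlbej] -> 9 lines: eycrr hmxva enxm tlbej peav swr iawlh ylkw suxql
Hunk 5: at line 6 remove [iawlh] add [fps] -> 9 lines: eycrr hmxva enxm tlbej peav swr fps ylkw suxql
Hunk 6: at line 4 remove [swr] add [agqv,iuo,ajy] -> 11 lines: eycrr hmxva enxm tlbej peav agqv iuo ajy fps ylkw suxql
Hunk 7: at line 7 remove [fps] add [oiq,ftw,ylqj] -> 13 lines: eycrr hmxva enxm tlbej peav agqv iuo ajy oiq ftw ylqj ylkw suxql
Final line 9: oiq

Answer: oiq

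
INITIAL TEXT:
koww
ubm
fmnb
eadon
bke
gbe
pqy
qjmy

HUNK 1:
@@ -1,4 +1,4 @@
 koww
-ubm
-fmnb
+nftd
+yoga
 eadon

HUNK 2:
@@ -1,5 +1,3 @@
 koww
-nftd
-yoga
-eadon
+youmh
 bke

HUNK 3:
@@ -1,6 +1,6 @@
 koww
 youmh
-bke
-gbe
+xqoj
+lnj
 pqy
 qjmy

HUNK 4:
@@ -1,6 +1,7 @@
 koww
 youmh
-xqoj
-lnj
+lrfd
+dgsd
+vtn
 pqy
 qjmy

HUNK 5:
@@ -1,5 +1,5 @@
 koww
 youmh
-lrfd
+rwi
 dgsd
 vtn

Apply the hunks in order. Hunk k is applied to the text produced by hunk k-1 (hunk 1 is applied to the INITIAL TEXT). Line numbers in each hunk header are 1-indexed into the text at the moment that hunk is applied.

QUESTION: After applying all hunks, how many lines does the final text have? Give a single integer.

Hunk 1: at line 1 remove [ubm,fmnb] add [nftd,yoga] -> 8 lines: koww nftd yoga eadon bke gbe pqy qjmy
Hunk 2: at line 1 remove [nftd,yoga,eadon] add [youmh] -> 6 lines: koww youmh bke gbe pqy qjmy
Hunk 3: at line 1 remove [bke,gbe] add [xqoj,lnj] -> 6 lines: koww youmh xqoj lnj pqy qjmy
Hunk 4: at line 1 remove [xqoj,lnj] add [lrfd,dgsd,vtn] -> 7 lines: koww youmh lrfd dgsd vtn pqy qjmy
Hunk 5: at line 1 remove [lrfd] add [rwi] -> 7 lines: koww youmh rwi dgsd vtn pqy qjmy
Final line count: 7

Answer: 7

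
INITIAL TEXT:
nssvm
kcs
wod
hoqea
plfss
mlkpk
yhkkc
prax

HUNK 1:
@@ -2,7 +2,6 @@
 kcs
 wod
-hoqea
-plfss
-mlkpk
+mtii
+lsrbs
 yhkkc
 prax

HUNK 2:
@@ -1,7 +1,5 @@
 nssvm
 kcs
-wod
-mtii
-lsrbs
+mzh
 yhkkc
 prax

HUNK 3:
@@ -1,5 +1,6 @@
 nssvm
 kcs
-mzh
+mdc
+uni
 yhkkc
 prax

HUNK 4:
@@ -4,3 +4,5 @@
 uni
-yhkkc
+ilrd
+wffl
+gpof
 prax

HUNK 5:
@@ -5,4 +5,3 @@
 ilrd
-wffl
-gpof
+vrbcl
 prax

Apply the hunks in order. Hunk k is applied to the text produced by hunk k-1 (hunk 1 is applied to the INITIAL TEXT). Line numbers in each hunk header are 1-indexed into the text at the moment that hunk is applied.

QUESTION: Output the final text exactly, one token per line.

Hunk 1: at line 2 remove [hoqea,plfss,mlkpk] add [mtii,lsrbs] -> 7 lines: nssvm kcs wod mtii lsrbs yhkkc prax
Hunk 2: at line 1 remove [wod,mtii,lsrbs] add [mzh] -> 5 lines: nssvm kcs mzh yhkkc prax
Hunk 3: at line 1 remove [mzh] add [mdc,uni] -> 6 lines: nssvm kcs mdc uni yhkkc prax
Hunk 4: at line 4 remove [yhkkc] add [ilrd,wffl,gpof] -> 8 lines: nssvm kcs mdc uni ilrd wffl gpof prax
Hunk 5: at line 5 remove [wffl,gpof] add [vrbcl] -> 7 lines: nssvm kcs mdc uni ilrd vrbcl prax

Answer: nssvm
kcs
mdc
uni
ilrd
vrbcl
prax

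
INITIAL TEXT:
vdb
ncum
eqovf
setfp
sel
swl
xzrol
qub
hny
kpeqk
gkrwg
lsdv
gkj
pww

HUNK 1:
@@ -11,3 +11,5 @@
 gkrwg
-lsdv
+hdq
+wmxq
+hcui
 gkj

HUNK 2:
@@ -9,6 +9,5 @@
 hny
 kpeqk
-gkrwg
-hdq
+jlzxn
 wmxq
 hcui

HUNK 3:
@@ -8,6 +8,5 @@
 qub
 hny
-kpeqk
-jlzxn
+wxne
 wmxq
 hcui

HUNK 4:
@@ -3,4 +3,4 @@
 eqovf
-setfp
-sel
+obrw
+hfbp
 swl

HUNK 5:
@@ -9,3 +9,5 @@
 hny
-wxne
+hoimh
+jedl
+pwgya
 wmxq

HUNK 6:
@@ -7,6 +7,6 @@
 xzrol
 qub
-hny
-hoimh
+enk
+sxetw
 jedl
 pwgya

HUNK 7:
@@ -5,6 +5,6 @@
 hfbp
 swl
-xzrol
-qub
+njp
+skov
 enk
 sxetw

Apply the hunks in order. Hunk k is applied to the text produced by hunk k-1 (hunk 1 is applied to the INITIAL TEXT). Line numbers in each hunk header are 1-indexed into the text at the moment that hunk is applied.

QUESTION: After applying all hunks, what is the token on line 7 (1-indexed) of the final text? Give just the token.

Hunk 1: at line 11 remove [lsdv] add [hdq,wmxq,hcui] -> 16 lines: vdb ncum eqovf setfp sel swl xzrol qub hny kpeqk gkrwg hdq wmxq hcui gkj pww
Hunk 2: at line 9 remove [gkrwg,hdq] add [jlzxn] -> 15 lines: vdb ncum eqovf setfp sel swl xzrol qub hny kpeqk jlzxn wmxq hcui gkj pww
Hunk 3: at line 8 remove [kpeqk,jlzxn] add [wxne] -> 14 lines: vdb ncum eqovf setfp sel swl xzrol qub hny wxne wmxq hcui gkj pww
Hunk 4: at line 3 remove [setfp,sel] add [obrw,hfbp] -> 14 lines: vdb ncum eqovf obrw hfbp swl xzrol qub hny wxne wmxq hcui gkj pww
Hunk 5: at line 9 remove [wxne] add [hoimh,jedl,pwgya] -> 16 lines: vdb ncum eqovf obrw hfbp swl xzrol qub hny hoimh jedl pwgya wmxq hcui gkj pww
Hunk 6: at line 7 remove [hny,hoimh] add [enk,sxetw] -> 16 lines: vdb ncum eqovf obrw hfbp swl xzrol qub enk sxetw jedl pwgya wmxq hcui gkj pww
Hunk 7: at line 5 remove [xzrol,qub] add [njp,skov] -> 16 lines: vdb ncum eqovf obrw hfbp swl njp skov enk sxetw jedl pwgya wmxq hcui gkj pww
Final line 7: njp

Answer: njp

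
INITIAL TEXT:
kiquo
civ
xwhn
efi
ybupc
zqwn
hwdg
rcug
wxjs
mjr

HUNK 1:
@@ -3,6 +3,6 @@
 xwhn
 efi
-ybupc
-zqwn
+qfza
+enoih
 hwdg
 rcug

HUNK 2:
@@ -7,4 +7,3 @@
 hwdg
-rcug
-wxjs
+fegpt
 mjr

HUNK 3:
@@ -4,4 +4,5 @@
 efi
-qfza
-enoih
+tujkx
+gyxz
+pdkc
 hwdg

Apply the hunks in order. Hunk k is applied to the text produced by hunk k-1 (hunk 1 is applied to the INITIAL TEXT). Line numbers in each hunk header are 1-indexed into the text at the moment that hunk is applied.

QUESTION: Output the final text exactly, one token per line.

Answer: kiquo
civ
xwhn
efi
tujkx
gyxz
pdkc
hwdg
fegpt
mjr

Derivation:
Hunk 1: at line 3 remove [ybupc,zqwn] add [qfza,enoih] -> 10 lines: kiquo civ xwhn efi qfza enoih hwdg rcug wxjs mjr
Hunk 2: at line 7 remove [rcug,wxjs] add [fegpt] -> 9 lines: kiquo civ xwhn efi qfza enoih hwdg fegpt mjr
Hunk 3: at line 4 remove [qfza,enoih] add [tujkx,gyxz,pdkc] -> 10 lines: kiquo civ xwhn efi tujkx gyxz pdkc hwdg fegpt mjr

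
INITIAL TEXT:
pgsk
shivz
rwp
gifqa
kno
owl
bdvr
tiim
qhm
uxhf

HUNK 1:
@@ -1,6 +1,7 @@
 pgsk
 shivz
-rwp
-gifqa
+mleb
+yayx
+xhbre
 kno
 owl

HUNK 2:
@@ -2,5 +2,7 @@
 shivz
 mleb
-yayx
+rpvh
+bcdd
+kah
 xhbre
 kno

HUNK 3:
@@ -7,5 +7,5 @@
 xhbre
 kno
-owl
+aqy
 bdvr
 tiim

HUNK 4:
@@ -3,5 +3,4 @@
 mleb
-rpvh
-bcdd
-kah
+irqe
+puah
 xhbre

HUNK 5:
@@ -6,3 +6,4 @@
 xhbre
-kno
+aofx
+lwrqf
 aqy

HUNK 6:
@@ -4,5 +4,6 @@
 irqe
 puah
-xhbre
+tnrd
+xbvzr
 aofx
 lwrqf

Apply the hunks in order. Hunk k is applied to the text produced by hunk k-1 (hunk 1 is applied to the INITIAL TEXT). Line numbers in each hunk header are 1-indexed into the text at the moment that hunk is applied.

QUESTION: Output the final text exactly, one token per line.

Hunk 1: at line 1 remove [rwp,gifqa] add [mleb,yayx,xhbre] -> 11 lines: pgsk shivz mleb yayx xhbre kno owl bdvr tiim qhm uxhf
Hunk 2: at line 2 remove [yayx] add [rpvh,bcdd,kah] -> 13 lines: pgsk shivz mleb rpvh bcdd kah xhbre kno owl bdvr tiim qhm uxhf
Hunk 3: at line 7 remove [owl] add [aqy] -> 13 lines: pgsk shivz mleb rpvh bcdd kah xhbre kno aqy bdvr tiim qhm uxhf
Hunk 4: at line 3 remove [rpvh,bcdd,kah] add [irqe,puah] -> 12 lines: pgsk shivz mleb irqe puah xhbre kno aqy bdvr tiim qhm uxhf
Hunk 5: at line 6 remove [kno] add [aofx,lwrqf] -> 13 lines: pgsk shivz mleb irqe puah xhbre aofx lwrqf aqy bdvr tiim qhm uxhf
Hunk 6: at line 4 remove [xhbre] add [tnrd,xbvzr] -> 14 lines: pgsk shivz mleb irqe puah tnrd xbvzr aofx lwrqf aqy bdvr tiim qhm uxhf

Answer: pgsk
shivz
mleb
irqe
puah
tnrd
xbvzr
aofx
lwrqf
aqy
bdvr
tiim
qhm
uxhf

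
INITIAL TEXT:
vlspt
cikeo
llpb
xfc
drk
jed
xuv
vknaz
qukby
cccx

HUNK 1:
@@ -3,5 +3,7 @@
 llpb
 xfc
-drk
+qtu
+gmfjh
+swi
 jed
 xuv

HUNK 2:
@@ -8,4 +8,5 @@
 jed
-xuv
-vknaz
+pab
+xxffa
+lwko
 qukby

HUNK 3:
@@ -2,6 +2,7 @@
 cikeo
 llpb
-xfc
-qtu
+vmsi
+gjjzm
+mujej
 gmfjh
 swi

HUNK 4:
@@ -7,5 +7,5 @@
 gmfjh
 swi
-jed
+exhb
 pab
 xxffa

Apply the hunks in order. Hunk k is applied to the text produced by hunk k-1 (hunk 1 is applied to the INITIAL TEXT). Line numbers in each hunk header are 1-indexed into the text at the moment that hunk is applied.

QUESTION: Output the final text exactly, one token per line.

Answer: vlspt
cikeo
llpb
vmsi
gjjzm
mujej
gmfjh
swi
exhb
pab
xxffa
lwko
qukby
cccx

Derivation:
Hunk 1: at line 3 remove [drk] add [qtu,gmfjh,swi] -> 12 lines: vlspt cikeo llpb xfc qtu gmfjh swi jed xuv vknaz qukby cccx
Hunk 2: at line 8 remove [xuv,vknaz] add [pab,xxffa,lwko] -> 13 lines: vlspt cikeo llpb xfc qtu gmfjh swi jed pab xxffa lwko qukby cccx
Hunk 3: at line 2 remove [xfc,qtu] add [vmsi,gjjzm,mujej] -> 14 lines: vlspt cikeo llpb vmsi gjjzm mujej gmfjh swi jed pab xxffa lwko qukby cccx
Hunk 4: at line 7 remove [jed] add [exhb] -> 14 lines: vlspt cikeo llpb vmsi gjjzm mujej gmfjh swi exhb pab xxffa lwko qukby cccx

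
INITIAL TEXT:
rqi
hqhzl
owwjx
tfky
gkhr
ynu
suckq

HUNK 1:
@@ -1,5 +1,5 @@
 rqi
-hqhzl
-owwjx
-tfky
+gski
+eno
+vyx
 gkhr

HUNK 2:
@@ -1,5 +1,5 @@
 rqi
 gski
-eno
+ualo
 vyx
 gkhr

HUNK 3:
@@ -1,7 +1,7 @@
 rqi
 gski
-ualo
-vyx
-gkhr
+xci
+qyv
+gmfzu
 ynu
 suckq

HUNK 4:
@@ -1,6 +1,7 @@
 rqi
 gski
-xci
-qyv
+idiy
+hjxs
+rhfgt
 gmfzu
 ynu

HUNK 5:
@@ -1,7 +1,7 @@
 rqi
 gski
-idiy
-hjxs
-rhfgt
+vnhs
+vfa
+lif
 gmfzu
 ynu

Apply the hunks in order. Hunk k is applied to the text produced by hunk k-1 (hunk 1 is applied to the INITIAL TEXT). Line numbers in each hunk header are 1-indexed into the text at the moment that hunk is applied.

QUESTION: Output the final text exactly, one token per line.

Answer: rqi
gski
vnhs
vfa
lif
gmfzu
ynu
suckq

Derivation:
Hunk 1: at line 1 remove [hqhzl,owwjx,tfky] add [gski,eno,vyx] -> 7 lines: rqi gski eno vyx gkhr ynu suckq
Hunk 2: at line 1 remove [eno] add [ualo] -> 7 lines: rqi gski ualo vyx gkhr ynu suckq
Hunk 3: at line 1 remove [ualo,vyx,gkhr] add [xci,qyv,gmfzu] -> 7 lines: rqi gski xci qyv gmfzu ynu suckq
Hunk 4: at line 1 remove [xci,qyv] add [idiy,hjxs,rhfgt] -> 8 lines: rqi gski idiy hjxs rhfgt gmfzu ynu suckq
Hunk 5: at line 1 remove [idiy,hjxs,rhfgt] add [vnhs,vfa,lif] -> 8 lines: rqi gski vnhs vfa lif gmfzu ynu suckq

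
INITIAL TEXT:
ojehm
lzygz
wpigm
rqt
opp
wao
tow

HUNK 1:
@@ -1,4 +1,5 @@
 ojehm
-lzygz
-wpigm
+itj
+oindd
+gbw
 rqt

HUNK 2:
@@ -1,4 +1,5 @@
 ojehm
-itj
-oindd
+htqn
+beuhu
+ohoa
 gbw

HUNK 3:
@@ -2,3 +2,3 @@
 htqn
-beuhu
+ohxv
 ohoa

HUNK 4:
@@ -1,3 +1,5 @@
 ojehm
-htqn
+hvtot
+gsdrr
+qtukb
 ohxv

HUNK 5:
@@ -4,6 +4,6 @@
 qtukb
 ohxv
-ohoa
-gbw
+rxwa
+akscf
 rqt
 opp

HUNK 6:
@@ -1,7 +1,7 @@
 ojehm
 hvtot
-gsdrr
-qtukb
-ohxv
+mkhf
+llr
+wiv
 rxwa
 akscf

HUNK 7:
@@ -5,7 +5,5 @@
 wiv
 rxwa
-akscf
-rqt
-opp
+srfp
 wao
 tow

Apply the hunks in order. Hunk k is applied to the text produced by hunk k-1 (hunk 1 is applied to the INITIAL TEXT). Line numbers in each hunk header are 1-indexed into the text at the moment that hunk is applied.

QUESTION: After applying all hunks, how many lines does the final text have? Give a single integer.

Answer: 9

Derivation:
Hunk 1: at line 1 remove [lzygz,wpigm] add [itj,oindd,gbw] -> 8 lines: ojehm itj oindd gbw rqt opp wao tow
Hunk 2: at line 1 remove [itj,oindd] add [htqn,beuhu,ohoa] -> 9 lines: ojehm htqn beuhu ohoa gbw rqt opp wao tow
Hunk 3: at line 2 remove [beuhu] add [ohxv] -> 9 lines: ojehm htqn ohxv ohoa gbw rqt opp wao tow
Hunk 4: at line 1 remove [htqn] add [hvtot,gsdrr,qtukb] -> 11 lines: ojehm hvtot gsdrr qtukb ohxv ohoa gbw rqt opp wao tow
Hunk 5: at line 4 remove [ohoa,gbw] add [rxwa,akscf] -> 11 lines: ojehm hvtot gsdrr qtukb ohxv rxwa akscf rqt opp wao tow
Hunk 6: at line 1 remove [gsdrr,qtukb,ohxv] add [mkhf,llr,wiv] -> 11 lines: ojehm hvtot mkhf llr wiv rxwa akscf rqt opp wao tow
Hunk 7: at line 5 remove [akscf,rqt,opp] add [srfp] -> 9 lines: ojehm hvtot mkhf llr wiv rxwa srfp wao tow
Final line count: 9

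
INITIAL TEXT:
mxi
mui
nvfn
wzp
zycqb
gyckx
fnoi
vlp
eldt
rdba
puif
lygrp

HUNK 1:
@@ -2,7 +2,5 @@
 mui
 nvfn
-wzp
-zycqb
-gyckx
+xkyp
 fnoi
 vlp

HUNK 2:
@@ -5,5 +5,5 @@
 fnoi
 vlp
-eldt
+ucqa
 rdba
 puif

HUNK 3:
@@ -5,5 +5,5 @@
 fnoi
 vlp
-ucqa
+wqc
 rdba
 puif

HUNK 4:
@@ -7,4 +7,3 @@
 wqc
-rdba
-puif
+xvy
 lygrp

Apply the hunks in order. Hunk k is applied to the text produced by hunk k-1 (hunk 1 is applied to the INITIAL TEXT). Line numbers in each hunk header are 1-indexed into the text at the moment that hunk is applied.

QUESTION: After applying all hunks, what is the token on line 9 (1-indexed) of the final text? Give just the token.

Answer: lygrp

Derivation:
Hunk 1: at line 2 remove [wzp,zycqb,gyckx] add [xkyp] -> 10 lines: mxi mui nvfn xkyp fnoi vlp eldt rdba puif lygrp
Hunk 2: at line 5 remove [eldt] add [ucqa] -> 10 lines: mxi mui nvfn xkyp fnoi vlp ucqa rdba puif lygrp
Hunk 3: at line 5 remove [ucqa] add [wqc] -> 10 lines: mxi mui nvfn xkyp fnoi vlp wqc rdba puif lygrp
Hunk 4: at line 7 remove [rdba,puif] add [xvy] -> 9 lines: mxi mui nvfn xkyp fnoi vlp wqc xvy lygrp
Final line 9: lygrp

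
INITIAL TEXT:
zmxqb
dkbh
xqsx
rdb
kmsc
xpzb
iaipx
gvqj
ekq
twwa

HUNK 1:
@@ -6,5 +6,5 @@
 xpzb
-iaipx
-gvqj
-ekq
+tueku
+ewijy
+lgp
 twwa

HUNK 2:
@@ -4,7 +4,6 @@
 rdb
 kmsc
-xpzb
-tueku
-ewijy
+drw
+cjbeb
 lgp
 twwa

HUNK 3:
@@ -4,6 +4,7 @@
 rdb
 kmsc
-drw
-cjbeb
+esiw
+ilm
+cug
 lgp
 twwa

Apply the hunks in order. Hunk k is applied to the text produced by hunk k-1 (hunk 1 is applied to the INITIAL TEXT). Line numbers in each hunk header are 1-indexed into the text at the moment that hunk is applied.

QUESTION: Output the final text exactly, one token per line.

Answer: zmxqb
dkbh
xqsx
rdb
kmsc
esiw
ilm
cug
lgp
twwa

Derivation:
Hunk 1: at line 6 remove [iaipx,gvqj,ekq] add [tueku,ewijy,lgp] -> 10 lines: zmxqb dkbh xqsx rdb kmsc xpzb tueku ewijy lgp twwa
Hunk 2: at line 4 remove [xpzb,tueku,ewijy] add [drw,cjbeb] -> 9 lines: zmxqb dkbh xqsx rdb kmsc drw cjbeb lgp twwa
Hunk 3: at line 4 remove [drw,cjbeb] add [esiw,ilm,cug] -> 10 lines: zmxqb dkbh xqsx rdb kmsc esiw ilm cug lgp twwa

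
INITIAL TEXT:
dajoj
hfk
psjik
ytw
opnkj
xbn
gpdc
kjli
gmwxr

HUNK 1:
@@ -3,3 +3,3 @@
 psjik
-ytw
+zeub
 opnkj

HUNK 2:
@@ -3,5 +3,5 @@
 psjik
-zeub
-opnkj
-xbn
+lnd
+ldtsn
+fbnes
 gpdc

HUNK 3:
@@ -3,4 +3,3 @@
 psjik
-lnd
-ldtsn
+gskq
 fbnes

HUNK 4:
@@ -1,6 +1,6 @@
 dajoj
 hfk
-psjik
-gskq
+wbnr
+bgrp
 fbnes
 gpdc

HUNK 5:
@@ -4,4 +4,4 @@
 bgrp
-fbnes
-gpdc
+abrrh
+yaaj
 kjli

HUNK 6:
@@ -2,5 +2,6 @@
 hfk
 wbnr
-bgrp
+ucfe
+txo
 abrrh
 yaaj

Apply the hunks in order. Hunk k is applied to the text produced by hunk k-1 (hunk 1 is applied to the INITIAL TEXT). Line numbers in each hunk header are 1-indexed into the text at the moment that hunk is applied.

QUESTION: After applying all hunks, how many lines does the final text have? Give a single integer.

Answer: 9

Derivation:
Hunk 1: at line 3 remove [ytw] add [zeub] -> 9 lines: dajoj hfk psjik zeub opnkj xbn gpdc kjli gmwxr
Hunk 2: at line 3 remove [zeub,opnkj,xbn] add [lnd,ldtsn,fbnes] -> 9 lines: dajoj hfk psjik lnd ldtsn fbnes gpdc kjli gmwxr
Hunk 3: at line 3 remove [lnd,ldtsn] add [gskq] -> 8 lines: dajoj hfk psjik gskq fbnes gpdc kjli gmwxr
Hunk 4: at line 1 remove [psjik,gskq] add [wbnr,bgrp] -> 8 lines: dajoj hfk wbnr bgrp fbnes gpdc kjli gmwxr
Hunk 5: at line 4 remove [fbnes,gpdc] add [abrrh,yaaj] -> 8 lines: dajoj hfk wbnr bgrp abrrh yaaj kjli gmwxr
Hunk 6: at line 2 remove [bgrp] add [ucfe,txo] -> 9 lines: dajoj hfk wbnr ucfe txo abrrh yaaj kjli gmwxr
Final line count: 9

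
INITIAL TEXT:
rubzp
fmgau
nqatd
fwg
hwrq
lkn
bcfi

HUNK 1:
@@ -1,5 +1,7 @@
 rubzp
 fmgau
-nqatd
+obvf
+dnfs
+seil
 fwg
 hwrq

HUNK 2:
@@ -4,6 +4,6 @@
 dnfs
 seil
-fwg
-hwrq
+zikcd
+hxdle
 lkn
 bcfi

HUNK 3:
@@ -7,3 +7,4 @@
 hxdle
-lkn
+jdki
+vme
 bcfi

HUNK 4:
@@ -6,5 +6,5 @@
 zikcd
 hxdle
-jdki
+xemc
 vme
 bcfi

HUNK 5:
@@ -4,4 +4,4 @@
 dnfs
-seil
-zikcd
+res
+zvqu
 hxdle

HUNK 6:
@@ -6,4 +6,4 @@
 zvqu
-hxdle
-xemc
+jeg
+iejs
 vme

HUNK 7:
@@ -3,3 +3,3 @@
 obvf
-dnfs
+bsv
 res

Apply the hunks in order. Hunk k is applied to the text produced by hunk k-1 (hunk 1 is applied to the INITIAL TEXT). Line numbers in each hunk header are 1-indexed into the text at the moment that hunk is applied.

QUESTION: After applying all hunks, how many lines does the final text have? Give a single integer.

Hunk 1: at line 1 remove [nqatd] add [obvf,dnfs,seil] -> 9 lines: rubzp fmgau obvf dnfs seil fwg hwrq lkn bcfi
Hunk 2: at line 4 remove [fwg,hwrq] add [zikcd,hxdle] -> 9 lines: rubzp fmgau obvf dnfs seil zikcd hxdle lkn bcfi
Hunk 3: at line 7 remove [lkn] add [jdki,vme] -> 10 lines: rubzp fmgau obvf dnfs seil zikcd hxdle jdki vme bcfi
Hunk 4: at line 6 remove [jdki] add [xemc] -> 10 lines: rubzp fmgau obvf dnfs seil zikcd hxdle xemc vme bcfi
Hunk 5: at line 4 remove [seil,zikcd] add [res,zvqu] -> 10 lines: rubzp fmgau obvf dnfs res zvqu hxdle xemc vme bcfi
Hunk 6: at line 6 remove [hxdle,xemc] add [jeg,iejs] -> 10 lines: rubzp fmgau obvf dnfs res zvqu jeg iejs vme bcfi
Hunk 7: at line 3 remove [dnfs] add [bsv] -> 10 lines: rubzp fmgau obvf bsv res zvqu jeg iejs vme bcfi
Final line count: 10

Answer: 10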